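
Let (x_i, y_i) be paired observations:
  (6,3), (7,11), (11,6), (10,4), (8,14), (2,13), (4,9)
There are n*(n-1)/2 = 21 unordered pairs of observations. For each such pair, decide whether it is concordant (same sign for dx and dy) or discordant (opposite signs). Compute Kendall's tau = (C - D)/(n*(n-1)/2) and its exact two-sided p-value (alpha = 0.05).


Step 1: Enumerate the 21 unordered pairs (i,j) with i<j and classify each by sign(x_j-x_i) * sign(y_j-y_i).
  (1,2):dx=+1,dy=+8->C; (1,3):dx=+5,dy=+3->C; (1,4):dx=+4,dy=+1->C; (1,5):dx=+2,dy=+11->C
  (1,6):dx=-4,dy=+10->D; (1,7):dx=-2,dy=+6->D; (2,3):dx=+4,dy=-5->D; (2,4):dx=+3,dy=-7->D
  (2,5):dx=+1,dy=+3->C; (2,6):dx=-5,dy=+2->D; (2,7):dx=-3,dy=-2->C; (3,4):dx=-1,dy=-2->C
  (3,5):dx=-3,dy=+8->D; (3,6):dx=-9,dy=+7->D; (3,7):dx=-7,dy=+3->D; (4,5):dx=-2,dy=+10->D
  (4,6):dx=-8,dy=+9->D; (4,7):dx=-6,dy=+5->D; (5,6):dx=-6,dy=-1->C; (5,7):dx=-4,dy=-5->C
  (6,7):dx=+2,dy=-4->D
Step 2: C = 9, D = 12, total pairs = 21.
Step 3: tau = (C - D)/(n(n-1)/2) = (9 - 12)/21 = -0.142857.
Step 4: Exact two-sided p-value (enumerate n! = 5040 permutations of y under H0): p = 0.772619.
Step 5: alpha = 0.05. fail to reject H0.

tau_b = -0.1429 (C=9, D=12), p = 0.772619, fail to reject H0.


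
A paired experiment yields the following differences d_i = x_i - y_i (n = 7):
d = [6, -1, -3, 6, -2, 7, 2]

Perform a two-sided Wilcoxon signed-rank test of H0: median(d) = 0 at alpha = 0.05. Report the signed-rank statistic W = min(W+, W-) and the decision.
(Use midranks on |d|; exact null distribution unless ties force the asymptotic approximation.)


Step 1: Drop any zero differences (none here) and take |d_i|.
|d| = [6, 1, 3, 6, 2, 7, 2]
Step 2: Midrank |d_i| (ties get averaged ranks).
ranks: |6|->5.5, |1|->1, |3|->4, |6|->5.5, |2|->2.5, |7|->7, |2|->2.5
Step 3: Attach original signs; sum ranks with positive sign and with negative sign.
W+ = 5.5 + 5.5 + 7 + 2.5 = 20.5
W- = 1 + 4 + 2.5 = 7.5
(Check: W+ + W- = 28 should equal n(n+1)/2 = 28.)
Step 4: Test statistic W = min(W+, W-) = 7.5.
Step 5: Ties in |d|, so use the tie-corrected normal approximation.
        E[W] = n(n+1)/4 = 7*8/4 = 14.
        Tie groups: |d|=2 (t=2), |d|=6 (t=2); sum(t^3 - t) = 12.
        Var[W] = n(n+1)(2n+1)/24 - sum(t^3-t)/48 = 840/24 - 12/48 = 34.75.
        z = (W - E[W]) / sqrt(Var[W]) = (7.5 - 14) / 5.8949 = -1.1026.
        Two-sided p = 2*Phi(z) = 0.270181.
Step 6: alpha = 0.05. fail to reject H0.

W+ = 20.5, W- = 7.5, W = min = 7.5, p = 0.270181, fail to reject H0.


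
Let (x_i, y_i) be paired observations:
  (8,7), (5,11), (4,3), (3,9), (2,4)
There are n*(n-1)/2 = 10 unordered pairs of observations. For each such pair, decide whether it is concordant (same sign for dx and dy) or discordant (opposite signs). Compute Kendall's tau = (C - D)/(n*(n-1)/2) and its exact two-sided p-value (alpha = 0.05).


Step 1: Enumerate the 10 unordered pairs (i,j) with i<j and classify each by sign(x_j-x_i) * sign(y_j-y_i).
  (1,2):dx=-3,dy=+4->D; (1,3):dx=-4,dy=-4->C; (1,4):dx=-5,dy=+2->D; (1,5):dx=-6,dy=-3->C
  (2,3):dx=-1,dy=-8->C; (2,4):dx=-2,dy=-2->C; (2,5):dx=-3,dy=-7->C; (3,4):dx=-1,dy=+6->D
  (3,5):dx=-2,dy=+1->D; (4,5):dx=-1,dy=-5->C
Step 2: C = 6, D = 4, total pairs = 10.
Step 3: tau = (C - D)/(n(n-1)/2) = (6 - 4)/10 = 0.200000.
Step 4: Exact two-sided p-value (enumerate n! = 120 permutations of y under H0): p = 0.816667.
Step 5: alpha = 0.05. fail to reject H0.

tau_b = 0.2000 (C=6, D=4), p = 0.816667, fail to reject H0.


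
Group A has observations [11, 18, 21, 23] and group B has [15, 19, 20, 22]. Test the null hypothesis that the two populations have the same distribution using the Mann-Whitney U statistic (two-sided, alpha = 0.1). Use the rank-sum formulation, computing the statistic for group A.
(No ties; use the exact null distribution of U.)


Step 1: Combine and sort all 8 observations; assign midranks.
sorted (value, group): (11,X), (15,Y), (18,X), (19,Y), (20,Y), (21,X), (22,Y), (23,X)
ranks: 11->1, 15->2, 18->3, 19->4, 20->5, 21->6, 22->7, 23->8
Step 2: Rank sum for X: R1 = 1 + 3 + 6 + 8 = 18.
Step 3: U_X = R1 - n1(n1+1)/2 = 18 - 4*5/2 = 18 - 10 = 8.
       U_Y = n1*n2 - U_X = 16 - 8 = 8.
Step 4: No ties, so the exact null distribution of U (based on enumerating the C(8,4) = 70 equally likely rank assignments) gives the two-sided p-value.
Step 5: p-value = 1.000000; compare to alpha = 0.1. fail to reject H0.

U_X = 8, p = 1.000000, fail to reject H0 at alpha = 0.1.


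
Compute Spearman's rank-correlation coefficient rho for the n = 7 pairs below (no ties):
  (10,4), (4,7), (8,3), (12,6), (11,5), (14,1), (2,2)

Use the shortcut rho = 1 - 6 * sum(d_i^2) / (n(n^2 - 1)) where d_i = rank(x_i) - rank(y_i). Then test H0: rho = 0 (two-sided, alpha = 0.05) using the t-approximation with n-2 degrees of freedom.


Step 1: Rank x and y separately (midranks; no ties here).
rank(x): 10->4, 4->2, 8->3, 12->6, 11->5, 14->7, 2->1
rank(y): 4->4, 7->7, 3->3, 6->6, 5->5, 1->1, 2->2
Step 2: d_i = R_x(i) - R_y(i); compute d_i^2.
  (4-4)^2=0, (2-7)^2=25, (3-3)^2=0, (6-6)^2=0, (5-5)^2=0, (7-1)^2=36, (1-2)^2=1
sum(d^2) = 62.
Step 3: rho = 1 - 6*62 / (7*(7^2 - 1)) = 1 - 372/336 = -0.107143.
Step 4: Under H0, t = rho * sqrt((n-2)/(1-rho^2)) = -0.2410 ~ t(5).
Step 5: Two-sided p-value from the t-distribution with 5 df = 0.819151.
Step 6: alpha = 0.05. fail to reject H0.

rho = -0.1071, p = 0.819151, fail to reject H0 at alpha = 0.05.


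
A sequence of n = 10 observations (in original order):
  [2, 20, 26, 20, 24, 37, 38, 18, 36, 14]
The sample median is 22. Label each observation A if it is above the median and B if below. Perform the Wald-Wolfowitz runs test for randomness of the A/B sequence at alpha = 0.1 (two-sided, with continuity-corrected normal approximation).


Step 1: Compute median = 22; label A = above, B = below.
Labels in order: BBABAAABAB  (n_A = 5, n_B = 5)
Step 2: Count runs R = 7.
Step 3: Under H0 (random ordering), E[R] = 2*n_A*n_B/(n_A+n_B) + 1 = 2*5*5/10 + 1 = 6.0000.
        Var[R] = 2*n_A*n_B*(2*n_A*n_B - n_A - n_B) / ((n_A+n_B)^2 * (n_A+n_B-1)) = 2000/900 = 2.2222.
        SD[R] = 1.4907.
Step 4: Continuity-corrected z = (R - 0.5 - E[R]) / SD[R] = (7 - 0.5 - 6.0000) / 1.4907 = 0.3354.
Step 5: Two-sided p-value via normal approximation = 2*(1 - Phi(|z|)) = 0.737316.
Step 6: alpha = 0.1. fail to reject H0.

R = 7, z = 0.3354, p = 0.737316, fail to reject H0.


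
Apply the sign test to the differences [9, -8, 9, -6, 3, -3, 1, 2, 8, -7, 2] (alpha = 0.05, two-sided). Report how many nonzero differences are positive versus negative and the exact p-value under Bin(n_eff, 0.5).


Step 1: Discard zero differences. Original n = 11; n_eff = number of nonzero differences = 11.
Nonzero differences (with sign): +9, -8, +9, -6, +3, -3, +1, +2, +8, -7, +2
Step 2: Count signs: positive = 7, negative = 4.
Step 3: Under H0: P(positive) = 0.5, so the number of positives S ~ Bin(11, 0.5).
Step 4: Two-sided exact p-value = sum of Bin(11,0.5) probabilities at or below the observed probability = 0.548828.
Step 5: alpha = 0.05. fail to reject H0.

n_eff = 11, pos = 7, neg = 4, p = 0.548828, fail to reject H0.


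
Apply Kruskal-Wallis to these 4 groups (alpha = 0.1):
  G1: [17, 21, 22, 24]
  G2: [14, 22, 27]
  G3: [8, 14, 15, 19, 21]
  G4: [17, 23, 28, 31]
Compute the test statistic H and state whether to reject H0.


Step 1: Combine all N = 16 observations and assign midranks.
sorted (value, group, rank): (8,G3,1), (14,G2,2.5), (14,G3,2.5), (15,G3,4), (17,G1,5.5), (17,G4,5.5), (19,G3,7), (21,G1,8.5), (21,G3,8.5), (22,G1,10.5), (22,G2,10.5), (23,G4,12), (24,G1,13), (27,G2,14), (28,G4,15), (31,G4,16)
Step 2: Sum ranks within each group.
R_1 = 37.5 (n_1 = 4)
R_2 = 27 (n_2 = 3)
R_3 = 23 (n_3 = 5)
R_4 = 48.5 (n_4 = 4)
Step 3: H = 12/(N(N+1)) * sum(R_i^2/n_i) - 3(N+1)
     = 12/(16*17) * (37.5^2/4 + 27^2/3 + 23^2/5 + 48.5^2/4) - 3*17
     = 0.044118 * 1288.42 - 51
     = 5.842279.
Step 4: Ties present; correction factor C = 1 - 24/(16^3 - 16) = 0.994118. Corrected H = 5.842279 / 0.994118 = 5.876849.
Step 5: Under H0, H ~ chi^2(3); p-value = 0.117758.
Step 6: alpha = 0.1. fail to reject H0.

H = 5.8768, df = 3, p = 0.117758, fail to reject H0.


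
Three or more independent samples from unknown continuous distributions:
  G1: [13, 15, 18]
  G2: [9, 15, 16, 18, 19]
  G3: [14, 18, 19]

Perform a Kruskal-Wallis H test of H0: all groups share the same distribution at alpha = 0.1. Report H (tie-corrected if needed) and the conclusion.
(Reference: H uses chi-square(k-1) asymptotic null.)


Step 1: Combine all N = 11 observations and assign midranks.
sorted (value, group, rank): (9,G2,1), (13,G1,2), (14,G3,3), (15,G1,4.5), (15,G2,4.5), (16,G2,6), (18,G1,8), (18,G2,8), (18,G3,8), (19,G2,10.5), (19,G3,10.5)
Step 2: Sum ranks within each group.
R_1 = 14.5 (n_1 = 3)
R_2 = 30 (n_2 = 5)
R_3 = 21.5 (n_3 = 3)
Step 3: H = 12/(N(N+1)) * sum(R_i^2/n_i) - 3(N+1)
     = 12/(11*12) * (14.5^2/3 + 30^2/5 + 21.5^2/3) - 3*12
     = 0.090909 * 404.167 - 36
     = 0.742424.
Step 4: Ties present; correction factor C = 1 - 36/(11^3 - 11) = 0.972727. Corrected H = 0.742424 / 0.972727 = 0.763240.
Step 5: Under H0, H ~ chi^2(2); p-value = 0.682754.
Step 6: alpha = 0.1. fail to reject H0.

H = 0.7632, df = 2, p = 0.682754, fail to reject H0.


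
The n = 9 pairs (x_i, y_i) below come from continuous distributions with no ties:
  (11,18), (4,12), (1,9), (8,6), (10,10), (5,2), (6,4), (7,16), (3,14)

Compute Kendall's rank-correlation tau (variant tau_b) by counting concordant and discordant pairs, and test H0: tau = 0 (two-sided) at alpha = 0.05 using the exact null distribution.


Step 1: Enumerate the 36 unordered pairs (i,j) with i<j and classify each by sign(x_j-x_i) * sign(y_j-y_i).
  (1,2):dx=-7,dy=-6->C; (1,3):dx=-10,dy=-9->C; (1,4):dx=-3,dy=-12->C; (1,5):dx=-1,dy=-8->C
  (1,6):dx=-6,dy=-16->C; (1,7):dx=-5,dy=-14->C; (1,8):dx=-4,dy=-2->C; (1,9):dx=-8,dy=-4->C
  (2,3):dx=-3,dy=-3->C; (2,4):dx=+4,dy=-6->D; (2,5):dx=+6,dy=-2->D; (2,6):dx=+1,dy=-10->D
  (2,7):dx=+2,dy=-8->D; (2,8):dx=+3,dy=+4->C; (2,9):dx=-1,dy=+2->D; (3,4):dx=+7,dy=-3->D
  (3,5):dx=+9,dy=+1->C; (3,6):dx=+4,dy=-7->D; (3,7):dx=+5,dy=-5->D; (3,8):dx=+6,dy=+7->C
  (3,9):dx=+2,dy=+5->C; (4,5):dx=+2,dy=+4->C; (4,6):dx=-3,dy=-4->C; (4,7):dx=-2,dy=-2->C
  (4,8):dx=-1,dy=+10->D; (4,9):dx=-5,dy=+8->D; (5,6):dx=-5,dy=-8->C; (5,7):dx=-4,dy=-6->C
  (5,8):dx=-3,dy=+6->D; (5,9):dx=-7,dy=+4->D; (6,7):dx=+1,dy=+2->C; (6,8):dx=+2,dy=+14->C
  (6,9):dx=-2,dy=+12->D; (7,8):dx=+1,dy=+12->C; (7,9):dx=-3,dy=+10->D; (8,9):dx=-4,dy=-2->C
Step 2: C = 22, D = 14, total pairs = 36.
Step 3: tau = (C - D)/(n(n-1)/2) = (22 - 14)/36 = 0.222222.
Step 4: Exact two-sided p-value (enumerate n! = 362880 permutations of y under H0): p = 0.476709.
Step 5: alpha = 0.05. fail to reject H0.

tau_b = 0.2222 (C=22, D=14), p = 0.476709, fail to reject H0.


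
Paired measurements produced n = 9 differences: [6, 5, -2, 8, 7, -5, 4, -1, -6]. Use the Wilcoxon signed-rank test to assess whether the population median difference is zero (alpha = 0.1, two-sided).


Step 1: Drop any zero differences (none here) and take |d_i|.
|d| = [6, 5, 2, 8, 7, 5, 4, 1, 6]
Step 2: Midrank |d_i| (ties get averaged ranks).
ranks: |6|->6.5, |5|->4.5, |2|->2, |8|->9, |7|->8, |5|->4.5, |4|->3, |1|->1, |6|->6.5
Step 3: Attach original signs; sum ranks with positive sign and with negative sign.
W+ = 6.5 + 4.5 + 9 + 8 + 3 = 31
W- = 2 + 4.5 + 1 + 6.5 = 14
(Check: W+ + W- = 45 should equal n(n+1)/2 = 45.)
Step 4: Test statistic W = min(W+, W-) = 14.
Step 5: Ties in |d|, so use the tie-corrected normal approximation.
        E[W] = n(n+1)/4 = 9*10/4 = 22.5.
        Tie groups: |d|=5 (t=2), |d|=6 (t=2); sum(t^3 - t) = 12.
        Var[W] = n(n+1)(2n+1)/24 - sum(t^3-t)/48 = 1710/24 - 12/48 = 71.
        z = (W - E[W]) / sqrt(Var[W]) = (14 - 22.5) / 8.4261 = -1.0088.
        Two-sided p = 2*Phi(z) = 0.313088.
Step 6: alpha = 0.1. fail to reject H0.

W+ = 31, W- = 14, W = min = 14, p = 0.313088, fail to reject H0.


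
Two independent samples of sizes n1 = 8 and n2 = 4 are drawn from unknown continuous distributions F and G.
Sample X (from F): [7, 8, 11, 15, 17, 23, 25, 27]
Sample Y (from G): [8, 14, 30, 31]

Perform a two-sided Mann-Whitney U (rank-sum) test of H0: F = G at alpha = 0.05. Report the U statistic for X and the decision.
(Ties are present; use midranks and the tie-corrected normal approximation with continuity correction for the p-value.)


Step 1: Combine and sort all 12 observations; assign midranks.
sorted (value, group): (7,X), (8,X), (8,Y), (11,X), (14,Y), (15,X), (17,X), (23,X), (25,X), (27,X), (30,Y), (31,Y)
ranks: 7->1, 8->2.5, 8->2.5, 11->4, 14->5, 15->6, 17->7, 23->8, 25->9, 27->10, 30->11, 31->12
Step 2: Rank sum for X: R1 = 1 + 2.5 + 4 + 6 + 7 + 8 + 9 + 10 = 47.5.
Step 3: U_X = R1 - n1(n1+1)/2 = 47.5 - 8*9/2 = 47.5 - 36 = 11.5.
       U_Y = n1*n2 - U_X = 32 - 11.5 = 20.5.
Step 4: Ties are present, so use the tie-corrected normal approximation (with continuity correction) for the p-value.
Step 5: p-value = 0.496152; compare to alpha = 0.05. fail to reject H0.

U_X = 11.5, p = 0.496152, fail to reject H0 at alpha = 0.05.


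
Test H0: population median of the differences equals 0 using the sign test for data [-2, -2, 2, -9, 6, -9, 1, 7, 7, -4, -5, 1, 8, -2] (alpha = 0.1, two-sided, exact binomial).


Step 1: Discard zero differences. Original n = 14; n_eff = number of nonzero differences = 14.
Nonzero differences (with sign): -2, -2, +2, -9, +6, -9, +1, +7, +7, -4, -5, +1, +8, -2
Step 2: Count signs: positive = 7, negative = 7.
Step 3: Under H0: P(positive) = 0.5, so the number of positives S ~ Bin(14, 0.5).
Step 4: Two-sided exact p-value = sum of Bin(14,0.5) probabilities at or below the observed probability = 1.000000.
Step 5: alpha = 0.1. fail to reject H0.

n_eff = 14, pos = 7, neg = 7, p = 1.000000, fail to reject H0.


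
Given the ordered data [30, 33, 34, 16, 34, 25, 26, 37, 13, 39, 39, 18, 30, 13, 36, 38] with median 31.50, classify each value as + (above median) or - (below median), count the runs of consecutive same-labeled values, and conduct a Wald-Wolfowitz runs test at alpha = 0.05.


Step 1: Compute median = 31.50; label A = above, B = below.
Labels in order: BAABABBABAABBBAA  (n_A = 8, n_B = 8)
Step 2: Count runs R = 10.
Step 3: Under H0 (random ordering), E[R] = 2*n_A*n_B/(n_A+n_B) + 1 = 2*8*8/16 + 1 = 9.0000.
        Var[R] = 2*n_A*n_B*(2*n_A*n_B - n_A - n_B) / ((n_A+n_B)^2 * (n_A+n_B-1)) = 14336/3840 = 3.7333.
        SD[R] = 1.9322.
Step 4: Continuity-corrected z = (R - 0.5 - E[R]) / SD[R] = (10 - 0.5 - 9.0000) / 1.9322 = 0.2588.
Step 5: Two-sided p-value via normal approximation = 2*(1 - Phi(|z|)) = 0.795809.
Step 6: alpha = 0.05. fail to reject H0.

R = 10, z = 0.2588, p = 0.795809, fail to reject H0.


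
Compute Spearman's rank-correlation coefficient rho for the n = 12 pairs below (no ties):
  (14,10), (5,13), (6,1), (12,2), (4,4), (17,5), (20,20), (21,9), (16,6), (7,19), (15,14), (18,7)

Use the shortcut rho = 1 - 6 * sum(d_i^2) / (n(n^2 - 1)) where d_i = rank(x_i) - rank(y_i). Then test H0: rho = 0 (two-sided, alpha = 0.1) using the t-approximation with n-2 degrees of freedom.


Step 1: Rank x and y separately (midranks; no ties here).
rank(x): 14->6, 5->2, 6->3, 12->5, 4->1, 17->9, 20->11, 21->12, 16->8, 7->4, 15->7, 18->10
rank(y): 10->8, 13->9, 1->1, 2->2, 4->3, 5->4, 20->12, 9->7, 6->5, 19->11, 14->10, 7->6
Step 2: d_i = R_x(i) - R_y(i); compute d_i^2.
  (6-8)^2=4, (2-9)^2=49, (3-1)^2=4, (5-2)^2=9, (1-3)^2=4, (9-4)^2=25, (11-12)^2=1, (12-7)^2=25, (8-5)^2=9, (4-11)^2=49, (7-10)^2=9, (10-6)^2=16
sum(d^2) = 204.
Step 3: rho = 1 - 6*204 / (12*(12^2 - 1)) = 1 - 1224/1716 = 0.286713.
Step 4: Under H0, t = rho * sqrt((n-2)/(1-rho^2)) = 0.9464 ~ t(10).
Step 5: Two-sided p-value from the t-distribution with 10 df = 0.366251.
Step 6: alpha = 0.1. fail to reject H0.

rho = 0.2867, p = 0.366251, fail to reject H0 at alpha = 0.1.


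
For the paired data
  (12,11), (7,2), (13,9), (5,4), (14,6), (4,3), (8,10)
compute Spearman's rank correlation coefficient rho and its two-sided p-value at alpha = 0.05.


Step 1: Rank x and y separately (midranks; no ties here).
rank(x): 12->5, 7->3, 13->6, 5->2, 14->7, 4->1, 8->4
rank(y): 11->7, 2->1, 9->5, 4->3, 6->4, 3->2, 10->6
Step 2: d_i = R_x(i) - R_y(i); compute d_i^2.
  (5-7)^2=4, (3-1)^2=4, (6-5)^2=1, (2-3)^2=1, (7-4)^2=9, (1-2)^2=1, (4-6)^2=4
sum(d^2) = 24.
Step 3: rho = 1 - 6*24 / (7*(7^2 - 1)) = 1 - 144/336 = 0.571429.
Step 4: Under H0, t = rho * sqrt((n-2)/(1-rho^2)) = 1.5570 ~ t(5).
Step 5: Two-sided p-value from the t-distribution with 5 df = 0.180202.
Step 6: alpha = 0.05. fail to reject H0.

rho = 0.5714, p = 0.180202, fail to reject H0 at alpha = 0.05.


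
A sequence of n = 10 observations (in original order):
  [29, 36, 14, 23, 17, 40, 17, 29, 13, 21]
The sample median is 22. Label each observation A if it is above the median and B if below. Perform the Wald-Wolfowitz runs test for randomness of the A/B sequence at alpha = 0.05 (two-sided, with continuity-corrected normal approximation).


Step 1: Compute median = 22; label A = above, B = below.
Labels in order: AABABABABB  (n_A = 5, n_B = 5)
Step 2: Count runs R = 8.
Step 3: Under H0 (random ordering), E[R] = 2*n_A*n_B/(n_A+n_B) + 1 = 2*5*5/10 + 1 = 6.0000.
        Var[R] = 2*n_A*n_B*(2*n_A*n_B - n_A - n_B) / ((n_A+n_B)^2 * (n_A+n_B-1)) = 2000/900 = 2.2222.
        SD[R] = 1.4907.
Step 4: Continuity-corrected z = (R - 0.5 - E[R]) / SD[R] = (8 - 0.5 - 6.0000) / 1.4907 = 1.0062.
Step 5: Two-sided p-value via normal approximation = 2*(1 - Phi(|z|)) = 0.314305.
Step 6: alpha = 0.05. fail to reject H0.

R = 8, z = 1.0062, p = 0.314305, fail to reject H0.


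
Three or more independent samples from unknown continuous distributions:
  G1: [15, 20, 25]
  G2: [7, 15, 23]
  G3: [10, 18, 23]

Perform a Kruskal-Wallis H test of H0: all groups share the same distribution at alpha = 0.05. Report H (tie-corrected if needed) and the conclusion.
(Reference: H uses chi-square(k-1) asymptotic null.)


Step 1: Combine all N = 9 observations and assign midranks.
sorted (value, group, rank): (7,G2,1), (10,G3,2), (15,G1,3.5), (15,G2,3.5), (18,G3,5), (20,G1,6), (23,G2,7.5), (23,G3,7.5), (25,G1,9)
Step 2: Sum ranks within each group.
R_1 = 18.5 (n_1 = 3)
R_2 = 12 (n_2 = 3)
R_3 = 14.5 (n_3 = 3)
Step 3: H = 12/(N(N+1)) * sum(R_i^2/n_i) - 3(N+1)
     = 12/(9*10) * (18.5^2/3 + 12^2/3 + 14.5^2/3) - 3*10
     = 0.133333 * 232.167 - 30
     = 0.955556.
Step 4: Ties present; correction factor C = 1 - 12/(9^3 - 9) = 0.983333. Corrected H = 0.955556 / 0.983333 = 0.971751.
Step 5: Under H0, H ~ chi^2(2); p-value = 0.615158.
Step 6: alpha = 0.05. fail to reject H0.

H = 0.9718, df = 2, p = 0.615158, fail to reject H0.


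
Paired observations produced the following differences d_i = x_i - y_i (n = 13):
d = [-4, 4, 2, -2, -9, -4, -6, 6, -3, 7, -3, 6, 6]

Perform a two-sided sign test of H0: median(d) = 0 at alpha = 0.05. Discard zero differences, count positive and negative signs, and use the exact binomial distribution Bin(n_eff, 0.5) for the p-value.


Step 1: Discard zero differences. Original n = 13; n_eff = number of nonzero differences = 13.
Nonzero differences (with sign): -4, +4, +2, -2, -9, -4, -6, +6, -3, +7, -3, +6, +6
Step 2: Count signs: positive = 6, negative = 7.
Step 3: Under H0: P(positive) = 0.5, so the number of positives S ~ Bin(13, 0.5).
Step 4: Two-sided exact p-value = sum of Bin(13,0.5) probabilities at or below the observed probability = 1.000000.
Step 5: alpha = 0.05. fail to reject H0.

n_eff = 13, pos = 6, neg = 7, p = 1.000000, fail to reject H0.


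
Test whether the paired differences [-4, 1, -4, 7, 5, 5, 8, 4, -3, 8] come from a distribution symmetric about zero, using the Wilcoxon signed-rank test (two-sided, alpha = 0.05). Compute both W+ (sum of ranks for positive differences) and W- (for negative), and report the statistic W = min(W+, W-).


Step 1: Drop any zero differences (none here) and take |d_i|.
|d| = [4, 1, 4, 7, 5, 5, 8, 4, 3, 8]
Step 2: Midrank |d_i| (ties get averaged ranks).
ranks: |4|->4, |1|->1, |4|->4, |7|->8, |5|->6.5, |5|->6.5, |8|->9.5, |4|->4, |3|->2, |8|->9.5
Step 3: Attach original signs; sum ranks with positive sign and with negative sign.
W+ = 1 + 8 + 6.5 + 6.5 + 9.5 + 4 + 9.5 = 45
W- = 4 + 4 + 2 = 10
(Check: W+ + W- = 55 should equal n(n+1)/2 = 55.)
Step 4: Test statistic W = min(W+, W-) = 10.
Step 5: Ties in |d|, so use the tie-corrected normal approximation.
        E[W] = n(n+1)/4 = 10*11/4 = 27.5.
        Tie groups: |d|=4 (t=3), |d|=5 (t=2), |d|=8 (t=2); sum(t^3 - t) = 36.
        Var[W] = n(n+1)(2n+1)/24 - sum(t^3-t)/48 = 2310/24 - 36/48 = 95.5.
        z = (W - E[W]) / sqrt(Var[W]) = (10 - 27.5) / 9.7724 = -1.7908.
        Two-sided p = 2*Phi(z) = 0.073332.
Step 6: alpha = 0.05. fail to reject H0.

W+ = 45, W- = 10, W = min = 10, p = 0.073332, fail to reject H0.


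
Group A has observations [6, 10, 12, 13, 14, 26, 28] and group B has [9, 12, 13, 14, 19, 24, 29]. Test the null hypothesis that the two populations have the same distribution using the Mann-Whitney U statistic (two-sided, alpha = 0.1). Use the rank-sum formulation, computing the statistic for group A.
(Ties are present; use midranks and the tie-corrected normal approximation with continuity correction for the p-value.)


Step 1: Combine and sort all 14 observations; assign midranks.
sorted (value, group): (6,X), (9,Y), (10,X), (12,X), (12,Y), (13,X), (13,Y), (14,X), (14,Y), (19,Y), (24,Y), (26,X), (28,X), (29,Y)
ranks: 6->1, 9->2, 10->3, 12->4.5, 12->4.5, 13->6.5, 13->6.5, 14->8.5, 14->8.5, 19->10, 24->11, 26->12, 28->13, 29->14
Step 2: Rank sum for X: R1 = 1 + 3 + 4.5 + 6.5 + 8.5 + 12 + 13 = 48.5.
Step 3: U_X = R1 - n1(n1+1)/2 = 48.5 - 7*8/2 = 48.5 - 28 = 20.5.
       U_Y = n1*n2 - U_X = 49 - 20.5 = 28.5.
Step 4: Ties are present, so use the tie-corrected normal approximation (with continuity correction) for the p-value.
Step 5: p-value = 0.653652; compare to alpha = 0.1. fail to reject H0.

U_X = 20.5, p = 0.653652, fail to reject H0 at alpha = 0.1.


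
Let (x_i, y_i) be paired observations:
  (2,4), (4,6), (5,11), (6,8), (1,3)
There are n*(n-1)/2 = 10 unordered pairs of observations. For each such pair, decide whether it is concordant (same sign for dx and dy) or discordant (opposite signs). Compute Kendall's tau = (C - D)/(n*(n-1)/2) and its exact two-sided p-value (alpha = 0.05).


Step 1: Enumerate the 10 unordered pairs (i,j) with i<j and classify each by sign(x_j-x_i) * sign(y_j-y_i).
  (1,2):dx=+2,dy=+2->C; (1,3):dx=+3,dy=+7->C; (1,4):dx=+4,dy=+4->C; (1,5):dx=-1,dy=-1->C
  (2,3):dx=+1,dy=+5->C; (2,4):dx=+2,dy=+2->C; (2,5):dx=-3,dy=-3->C; (3,4):dx=+1,dy=-3->D
  (3,5):dx=-4,dy=-8->C; (4,5):dx=-5,dy=-5->C
Step 2: C = 9, D = 1, total pairs = 10.
Step 3: tau = (C - D)/(n(n-1)/2) = (9 - 1)/10 = 0.800000.
Step 4: Exact two-sided p-value (enumerate n! = 120 permutations of y under H0): p = 0.083333.
Step 5: alpha = 0.05. fail to reject H0.

tau_b = 0.8000 (C=9, D=1), p = 0.083333, fail to reject H0.


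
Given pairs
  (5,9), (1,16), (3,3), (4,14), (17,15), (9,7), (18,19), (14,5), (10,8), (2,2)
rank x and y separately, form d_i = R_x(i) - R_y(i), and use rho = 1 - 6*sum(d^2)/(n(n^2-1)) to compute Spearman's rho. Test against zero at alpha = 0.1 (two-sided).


Step 1: Rank x and y separately (midranks; no ties here).
rank(x): 5->5, 1->1, 3->3, 4->4, 17->9, 9->6, 18->10, 14->8, 10->7, 2->2
rank(y): 9->6, 16->9, 3->2, 14->7, 15->8, 7->4, 19->10, 5->3, 8->5, 2->1
Step 2: d_i = R_x(i) - R_y(i); compute d_i^2.
  (5-6)^2=1, (1-9)^2=64, (3-2)^2=1, (4-7)^2=9, (9-8)^2=1, (6-4)^2=4, (10-10)^2=0, (8-3)^2=25, (7-5)^2=4, (2-1)^2=1
sum(d^2) = 110.
Step 3: rho = 1 - 6*110 / (10*(10^2 - 1)) = 1 - 660/990 = 0.333333.
Step 4: Under H0, t = rho * sqrt((n-2)/(1-rho^2)) = 1.0000 ~ t(8).
Step 5: Two-sided p-value from the t-distribution with 8 df = 0.346594.
Step 6: alpha = 0.1. fail to reject H0.

rho = 0.3333, p = 0.346594, fail to reject H0 at alpha = 0.1.


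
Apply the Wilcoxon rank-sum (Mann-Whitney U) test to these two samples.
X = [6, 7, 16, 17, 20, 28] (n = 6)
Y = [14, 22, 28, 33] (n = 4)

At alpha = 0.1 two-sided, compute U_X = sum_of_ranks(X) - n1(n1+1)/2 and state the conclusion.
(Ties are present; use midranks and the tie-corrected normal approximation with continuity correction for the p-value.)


Step 1: Combine and sort all 10 observations; assign midranks.
sorted (value, group): (6,X), (7,X), (14,Y), (16,X), (17,X), (20,X), (22,Y), (28,X), (28,Y), (33,Y)
ranks: 6->1, 7->2, 14->3, 16->4, 17->5, 20->6, 22->7, 28->8.5, 28->8.5, 33->10
Step 2: Rank sum for X: R1 = 1 + 2 + 4 + 5 + 6 + 8.5 = 26.5.
Step 3: U_X = R1 - n1(n1+1)/2 = 26.5 - 6*7/2 = 26.5 - 21 = 5.5.
       U_Y = n1*n2 - U_X = 24 - 5.5 = 18.5.
Step 4: Ties are present, so use the tie-corrected normal approximation (with continuity correction) for the p-value.
Step 5: p-value = 0.199458; compare to alpha = 0.1. fail to reject H0.

U_X = 5.5, p = 0.199458, fail to reject H0 at alpha = 0.1.


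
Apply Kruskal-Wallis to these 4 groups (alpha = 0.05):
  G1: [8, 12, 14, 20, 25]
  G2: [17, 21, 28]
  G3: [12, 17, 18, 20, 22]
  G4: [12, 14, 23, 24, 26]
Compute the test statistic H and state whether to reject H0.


Step 1: Combine all N = 18 observations and assign midranks.
sorted (value, group, rank): (8,G1,1), (12,G1,3), (12,G3,3), (12,G4,3), (14,G1,5.5), (14,G4,5.5), (17,G2,7.5), (17,G3,7.5), (18,G3,9), (20,G1,10.5), (20,G3,10.5), (21,G2,12), (22,G3,13), (23,G4,14), (24,G4,15), (25,G1,16), (26,G4,17), (28,G2,18)
Step 2: Sum ranks within each group.
R_1 = 36 (n_1 = 5)
R_2 = 37.5 (n_2 = 3)
R_3 = 43 (n_3 = 5)
R_4 = 54.5 (n_4 = 5)
Step 3: H = 12/(N(N+1)) * sum(R_i^2/n_i) - 3(N+1)
     = 12/(18*19) * (36^2/5 + 37.5^2/3 + 43^2/5 + 54.5^2/5) - 3*19
     = 0.035088 * 1691.8 - 57
     = 2.361404.
Step 4: Ties present; correction factor C = 1 - 42/(18^3 - 18) = 0.992776. Corrected H = 2.361404 / 0.992776 = 2.378586.
Step 5: Under H0, H ~ chi^2(3); p-value = 0.497633.
Step 6: alpha = 0.05. fail to reject H0.

H = 2.3786, df = 3, p = 0.497633, fail to reject H0.


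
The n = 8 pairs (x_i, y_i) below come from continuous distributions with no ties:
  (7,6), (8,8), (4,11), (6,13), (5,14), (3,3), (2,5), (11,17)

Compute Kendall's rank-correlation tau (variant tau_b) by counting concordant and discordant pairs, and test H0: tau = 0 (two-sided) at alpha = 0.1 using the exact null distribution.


Step 1: Enumerate the 28 unordered pairs (i,j) with i<j and classify each by sign(x_j-x_i) * sign(y_j-y_i).
  (1,2):dx=+1,dy=+2->C; (1,3):dx=-3,dy=+5->D; (1,4):dx=-1,dy=+7->D; (1,5):dx=-2,dy=+8->D
  (1,6):dx=-4,dy=-3->C; (1,7):dx=-5,dy=-1->C; (1,8):dx=+4,dy=+11->C; (2,3):dx=-4,dy=+3->D
  (2,4):dx=-2,dy=+5->D; (2,5):dx=-3,dy=+6->D; (2,6):dx=-5,dy=-5->C; (2,7):dx=-6,dy=-3->C
  (2,8):dx=+3,dy=+9->C; (3,4):dx=+2,dy=+2->C; (3,5):dx=+1,dy=+3->C; (3,6):dx=-1,dy=-8->C
  (3,7):dx=-2,dy=-6->C; (3,8):dx=+7,dy=+6->C; (4,5):dx=-1,dy=+1->D; (4,6):dx=-3,dy=-10->C
  (4,7):dx=-4,dy=-8->C; (4,8):dx=+5,dy=+4->C; (5,6):dx=-2,dy=-11->C; (5,7):dx=-3,dy=-9->C
  (5,8):dx=+6,dy=+3->C; (6,7):dx=-1,dy=+2->D; (6,8):dx=+8,dy=+14->C; (7,8):dx=+9,dy=+12->C
Step 2: C = 20, D = 8, total pairs = 28.
Step 3: tau = (C - D)/(n(n-1)/2) = (20 - 8)/28 = 0.428571.
Step 4: Exact two-sided p-value (enumerate n! = 40320 permutations of y under H0): p = 0.178869.
Step 5: alpha = 0.1. fail to reject H0.

tau_b = 0.4286 (C=20, D=8), p = 0.178869, fail to reject H0.


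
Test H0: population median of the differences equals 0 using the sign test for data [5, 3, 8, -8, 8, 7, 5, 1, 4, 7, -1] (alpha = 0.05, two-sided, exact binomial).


Step 1: Discard zero differences. Original n = 11; n_eff = number of nonzero differences = 11.
Nonzero differences (with sign): +5, +3, +8, -8, +8, +7, +5, +1, +4, +7, -1
Step 2: Count signs: positive = 9, negative = 2.
Step 3: Under H0: P(positive) = 0.5, so the number of positives S ~ Bin(11, 0.5).
Step 4: Two-sided exact p-value = sum of Bin(11,0.5) probabilities at or below the observed probability = 0.065430.
Step 5: alpha = 0.05. fail to reject H0.

n_eff = 11, pos = 9, neg = 2, p = 0.065430, fail to reject H0.


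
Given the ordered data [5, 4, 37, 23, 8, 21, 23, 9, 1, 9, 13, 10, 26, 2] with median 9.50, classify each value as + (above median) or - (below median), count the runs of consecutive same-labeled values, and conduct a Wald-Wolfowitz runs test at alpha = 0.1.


Step 1: Compute median = 9.50; label A = above, B = below.
Labels in order: BBAABAABBBAAAB  (n_A = 7, n_B = 7)
Step 2: Count runs R = 7.
Step 3: Under H0 (random ordering), E[R] = 2*n_A*n_B/(n_A+n_B) + 1 = 2*7*7/14 + 1 = 8.0000.
        Var[R] = 2*n_A*n_B*(2*n_A*n_B - n_A - n_B) / ((n_A+n_B)^2 * (n_A+n_B-1)) = 8232/2548 = 3.2308.
        SD[R] = 1.7974.
Step 4: Continuity-corrected z = (R + 0.5 - E[R]) / SD[R] = (7 + 0.5 - 8.0000) / 1.7974 = -0.2782.
Step 5: Two-sided p-value via normal approximation = 2*(1 - Phi(|z|)) = 0.780879.
Step 6: alpha = 0.1. fail to reject H0.

R = 7, z = -0.2782, p = 0.780879, fail to reject H0.


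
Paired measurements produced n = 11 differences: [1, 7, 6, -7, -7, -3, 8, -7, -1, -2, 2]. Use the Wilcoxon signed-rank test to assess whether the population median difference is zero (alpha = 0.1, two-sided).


Step 1: Drop any zero differences (none here) and take |d_i|.
|d| = [1, 7, 6, 7, 7, 3, 8, 7, 1, 2, 2]
Step 2: Midrank |d_i| (ties get averaged ranks).
ranks: |1|->1.5, |7|->8.5, |6|->6, |7|->8.5, |7|->8.5, |3|->5, |8|->11, |7|->8.5, |1|->1.5, |2|->3.5, |2|->3.5
Step 3: Attach original signs; sum ranks with positive sign and with negative sign.
W+ = 1.5 + 8.5 + 6 + 11 + 3.5 = 30.5
W- = 8.5 + 8.5 + 5 + 8.5 + 1.5 + 3.5 = 35.5
(Check: W+ + W- = 66 should equal n(n+1)/2 = 66.)
Step 4: Test statistic W = min(W+, W-) = 30.5.
Step 5: Ties in |d|, so use the tie-corrected normal approximation.
        E[W] = n(n+1)/4 = 11*12/4 = 33.
        Tie groups: |d|=1 (t=2), |d|=2 (t=2), |d|=7 (t=4); sum(t^3 - t) = 72.
        Var[W] = n(n+1)(2n+1)/24 - sum(t^3-t)/48 = 3036/24 - 72/48 = 125.
        z = (W - E[W]) / sqrt(Var[W]) = (30.5 - 33) / 11.1803 = -0.2236.
        Two-sided p = 2*Phi(z) = 0.823063.
Step 6: alpha = 0.1. fail to reject H0.

W+ = 30.5, W- = 35.5, W = min = 30.5, p = 0.823063, fail to reject H0.


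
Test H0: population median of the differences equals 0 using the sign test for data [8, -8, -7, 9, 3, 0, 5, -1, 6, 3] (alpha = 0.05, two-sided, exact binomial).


Step 1: Discard zero differences. Original n = 10; n_eff = number of nonzero differences = 9.
Nonzero differences (with sign): +8, -8, -7, +9, +3, +5, -1, +6, +3
Step 2: Count signs: positive = 6, negative = 3.
Step 3: Under H0: P(positive) = 0.5, so the number of positives S ~ Bin(9, 0.5).
Step 4: Two-sided exact p-value = sum of Bin(9,0.5) probabilities at or below the observed probability = 0.507812.
Step 5: alpha = 0.05. fail to reject H0.

n_eff = 9, pos = 6, neg = 3, p = 0.507812, fail to reject H0.


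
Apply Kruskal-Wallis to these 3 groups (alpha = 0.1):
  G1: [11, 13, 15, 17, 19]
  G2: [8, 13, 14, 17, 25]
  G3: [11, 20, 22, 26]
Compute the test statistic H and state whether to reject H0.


Step 1: Combine all N = 14 observations and assign midranks.
sorted (value, group, rank): (8,G2,1), (11,G1,2.5), (11,G3,2.5), (13,G1,4.5), (13,G2,4.5), (14,G2,6), (15,G1,7), (17,G1,8.5), (17,G2,8.5), (19,G1,10), (20,G3,11), (22,G3,12), (25,G2,13), (26,G3,14)
Step 2: Sum ranks within each group.
R_1 = 32.5 (n_1 = 5)
R_2 = 33 (n_2 = 5)
R_3 = 39.5 (n_3 = 4)
Step 3: H = 12/(N(N+1)) * sum(R_i^2/n_i) - 3(N+1)
     = 12/(14*15) * (32.5^2/5 + 33^2/5 + 39.5^2/4) - 3*15
     = 0.057143 * 819.112 - 45
     = 1.806429.
Step 4: Ties present; correction factor C = 1 - 18/(14^3 - 14) = 0.993407. Corrected H = 1.806429 / 0.993407 = 1.818418.
Step 5: Under H0, H ~ chi^2(2); p-value = 0.402843.
Step 6: alpha = 0.1. fail to reject H0.

H = 1.8184, df = 2, p = 0.402843, fail to reject H0.


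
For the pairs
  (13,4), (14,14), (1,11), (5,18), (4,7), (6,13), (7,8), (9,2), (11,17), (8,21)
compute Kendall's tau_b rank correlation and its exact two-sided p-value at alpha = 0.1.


Step 1: Enumerate the 45 unordered pairs (i,j) with i<j and classify each by sign(x_j-x_i) * sign(y_j-y_i).
  (1,2):dx=+1,dy=+10->C; (1,3):dx=-12,dy=+7->D; (1,4):dx=-8,dy=+14->D; (1,5):dx=-9,dy=+3->D
  (1,6):dx=-7,dy=+9->D; (1,7):dx=-6,dy=+4->D; (1,8):dx=-4,dy=-2->C; (1,9):dx=-2,dy=+13->D
  (1,10):dx=-5,dy=+17->D; (2,3):dx=-13,dy=-3->C; (2,4):dx=-9,dy=+4->D; (2,5):dx=-10,dy=-7->C
  (2,6):dx=-8,dy=-1->C; (2,7):dx=-7,dy=-6->C; (2,8):dx=-5,dy=-12->C; (2,9):dx=-3,dy=+3->D
  (2,10):dx=-6,dy=+7->D; (3,4):dx=+4,dy=+7->C; (3,5):dx=+3,dy=-4->D; (3,6):dx=+5,dy=+2->C
  (3,7):dx=+6,dy=-3->D; (3,8):dx=+8,dy=-9->D; (3,9):dx=+10,dy=+6->C; (3,10):dx=+7,dy=+10->C
  (4,5):dx=-1,dy=-11->C; (4,6):dx=+1,dy=-5->D; (4,7):dx=+2,dy=-10->D; (4,8):dx=+4,dy=-16->D
  (4,9):dx=+6,dy=-1->D; (4,10):dx=+3,dy=+3->C; (5,6):dx=+2,dy=+6->C; (5,7):dx=+3,dy=+1->C
  (5,8):dx=+5,dy=-5->D; (5,9):dx=+7,dy=+10->C; (5,10):dx=+4,dy=+14->C; (6,7):dx=+1,dy=-5->D
  (6,8):dx=+3,dy=-11->D; (6,9):dx=+5,dy=+4->C; (6,10):dx=+2,dy=+8->C; (7,8):dx=+2,dy=-6->D
  (7,9):dx=+4,dy=+9->C; (7,10):dx=+1,dy=+13->C; (8,9):dx=+2,dy=+15->C; (8,10):dx=-1,dy=+19->D
  (9,10):dx=-3,dy=+4->D
Step 2: C = 22, D = 23, total pairs = 45.
Step 3: tau = (C - D)/(n(n-1)/2) = (22 - 23)/45 = -0.022222.
Step 4: Exact two-sided p-value (enumerate n! = 3628800 permutations of y under H0): p = 1.000000.
Step 5: alpha = 0.1. fail to reject H0.

tau_b = -0.0222 (C=22, D=23), p = 1.000000, fail to reject H0.


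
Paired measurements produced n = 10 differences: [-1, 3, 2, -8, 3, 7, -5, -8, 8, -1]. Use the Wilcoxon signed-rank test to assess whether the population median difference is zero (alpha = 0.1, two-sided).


Step 1: Drop any zero differences (none here) and take |d_i|.
|d| = [1, 3, 2, 8, 3, 7, 5, 8, 8, 1]
Step 2: Midrank |d_i| (ties get averaged ranks).
ranks: |1|->1.5, |3|->4.5, |2|->3, |8|->9, |3|->4.5, |7|->7, |5|->6, |8|->9, |8|->9, |1|->1.5
Step 3: Attach original signs; sum ranks with positive sign and with negative sign.
W+ = 4.5 + 3 + 4.5 + 7 + 9 = 28
W- = 1.5 + 9 + 6 + 9 + 1.5 = 27
(Check: W+ + W- = 55 should equal n(n+1)/2 = 55.)
Step 4: Test statistic W = min(W+, W-) = 27.
Step 5: Ties in |d|, so use the tie-corrected normal approximation.
        E[W] = n(n+1)/4 = 10*11/4 = 27.5.
        Tie groups: |d|=1 (t=2), |d|=3 (t=2), |d|=8 (t=3); sum(t^3 - t) = 36.
        Var[W] = n(n+1)(2n+1)/24 - sum(t^3-t)/48 = 2310/24 - 36/48 = 95.5.
        z = (W - E[W]) / sqrt(Var[W]) = (27 - 27.5) / 9.7724 = -0.0512.
        Two-sided p = 2*Phi(z) = 0.959194.
Step 6: alpha = 0.1. fail to reject H0.

W+ = 28, W- = 27, W = min = 27, p = 0.959194, fail to reject H0.


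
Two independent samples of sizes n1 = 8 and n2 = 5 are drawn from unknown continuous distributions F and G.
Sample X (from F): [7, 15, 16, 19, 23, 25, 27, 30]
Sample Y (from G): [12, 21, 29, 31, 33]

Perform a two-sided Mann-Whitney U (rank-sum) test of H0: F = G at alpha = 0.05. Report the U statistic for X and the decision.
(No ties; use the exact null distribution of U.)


Step 1: Combine and sort all 13 observations; assign midranks.
sorted (value, group): (7,X), (12,Y), (15,X), (16,X), (19,X), (21,Y), (23,X), (25,X), (27,X), (29,Y), (30,X), (31,Y), (33,Y)
ranks: 7->1, 12->2, 15->3, 16->4, 19->5, 21->6, 23->7, 25->8, 27->9, 29->10, 30->11, 31->12, 33->13
Step 2: Rank sum for X: R1 = 1 + 3 + 4 + 5 + 7 + 8 + 9 + 11 = 48.
Step 3: U_X = R1 - n1(n1+1)/2 = 48 - 8*9/2 = 48 - 36 = 12.
       U_Y = n1*n2 - U_X = 40 - 12 = 28.
Step 4: No ties, so the exact null distribution of U (based on enumerating the C(13,8) = 1287 equally likely rank assignments) gives the two-sided p-value.
Step 5: p-value = 0.284382; compare to alpha = 0.05. fail to reject H0.

U_X = 12, p = 0.284382, fail to reject H0 at alpha = 0.05.


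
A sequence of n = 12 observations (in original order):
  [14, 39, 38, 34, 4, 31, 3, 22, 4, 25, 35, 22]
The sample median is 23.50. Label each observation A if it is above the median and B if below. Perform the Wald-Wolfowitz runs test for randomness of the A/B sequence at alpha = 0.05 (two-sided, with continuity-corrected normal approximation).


Step 1: Compute median = 23.50; label A = above, B = below.
Labels in order: BAAABABBBAAB  (n_A = 6, n_B = 6)
Step 2: Count runs R = 7.
Step 3: Under H0 (random ordering), E[R] = 2*n_A*n_B/(n_A+n_B) + 1 = 2*6*6/12 + 1 = 7.0000.
        Var[R] = 2*n_A*n_B*(2*n_A*n_B - n_A - n_B) / ((n_A+n_B)^2 * (n_A+n_B-1)) = 4320/1584 = 2.7273.
        SD[R] = 1.6514.
Step 4: R = E[R], so z = 0 with no continuity correction.
Step 5: Two-sided p-value via normal approximation = 2*(1 - Phi(|z|)) = 1.000000.
Step 6: alpha = 0.05. fail to reject H0.

R = 7, z = 0.0000, p = 1.000000, fail to reject H0.


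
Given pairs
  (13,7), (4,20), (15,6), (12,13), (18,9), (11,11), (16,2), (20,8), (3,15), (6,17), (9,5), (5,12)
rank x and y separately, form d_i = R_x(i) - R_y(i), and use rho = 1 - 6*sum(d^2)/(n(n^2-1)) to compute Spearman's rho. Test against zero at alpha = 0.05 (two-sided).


Step 1: Rank x and y separately (midranks; no ties here).
rank(x): 13->8, 4->2, 15->9, 12->7, 18->11, 11->6, 16->10, 20->12, 3->1, 6->4, 9->5, 5->3
rank(y): 7->4, 20->12, 6->3, 13->9, 9->6, 11->7, 2->1, 8->5, 15->10, 17->11, 5->2, 12->8
Step 2: d_i = R_x(i) - R_y(i); compute d_i^2.
  (8-4)^2=16, (2-12)^2=100, (9-3)^2=36, (7-9)^2=4, (11-6)^2=25, (6-7)^2=1, (10-1)^2=81, (12-5)^2=49, (1-10)^2=81, (4-11)^2=49, (5-2)^2=9, (3-8)^2=25
sum(d^2) = 476.
Step 3: rho = 1 - 6*476 / (12*(12^2 - 1)) = 1 - 2856/1716 = -0.664336.
Step 4: Under H0, t = rho * sqrt((n-2)/(1-rho^2)) = -2.8107 ~ t(10).
Step 5: Two-sided p-value from the t-distribution with 10 df = 0.018453.
Step 6: alpha = 0.05. reject H0.

rho = -0.6643, p = 0.018453, reject H0 at alpha = 0.05.


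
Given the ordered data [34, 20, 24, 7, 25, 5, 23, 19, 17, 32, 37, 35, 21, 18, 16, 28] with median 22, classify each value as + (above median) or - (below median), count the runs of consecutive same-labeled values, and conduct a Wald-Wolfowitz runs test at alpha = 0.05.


Step 1: Compute median = 22; label A = above, B = below.
Labels in order: ABABABABBAAABBBA  (n_A = 8, n_B = 8)
Step 2: Count runs R = 11.
Step 3: Under H0 (random ordering), E[R] = 2*n_A*n_B/(n_A+n_B) + 1 = 2*8*8/16 + 1 = 9.0000.
        Var[R] = 2*n_A*n_B*(2*n_A*n_B - n_A - n_B) / ((n_A+n_B)^2 * (n_A+n_B-1)) = 14336/3840 = 3.7333.
        SD[R] = 1.9322.
Step 4: Continuity-corrected z = (R - 0.5 - E[R]) / SD[R] = (11 - 0.5 - 9.0000) / 1.9322 = 0.7763.
Step 5: Two-sided p-value via normal approximation = 2*(1 - Phi(|z|)) = 0.437558.
Step 6: alpha = 0.05. fail to reject H0.

R = 11, z = 0.7763, p = 0.437558, fail to reject H0.


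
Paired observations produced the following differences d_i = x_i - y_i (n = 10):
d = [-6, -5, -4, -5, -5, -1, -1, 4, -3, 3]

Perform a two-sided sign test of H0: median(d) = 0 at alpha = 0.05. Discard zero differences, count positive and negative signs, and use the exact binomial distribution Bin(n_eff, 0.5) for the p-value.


Step 1: Discard zero differences. Original n = 10; n_eff = number of nonzero differences = 10.
Nonzero differences (with sign): -6, -5, -4, -5, -5, -1, -1, +4, -3, +3
Step 2: Count signs: positive = 2, negative = 8.
Step 3: Under H0: P(positive) = 0.5, so the number of positives S ~ Bin(10, 0.5).
Step 4: Two-sided exact p-value = sum of Bin(10,0.5) probabilities at or below the observed probability = 0.109375.
Step 5: alpha = 0.05. fail to reject H0.

n_eff = 10, pos = 2, neg = 8, p = 0.109375, fail to reject H0.


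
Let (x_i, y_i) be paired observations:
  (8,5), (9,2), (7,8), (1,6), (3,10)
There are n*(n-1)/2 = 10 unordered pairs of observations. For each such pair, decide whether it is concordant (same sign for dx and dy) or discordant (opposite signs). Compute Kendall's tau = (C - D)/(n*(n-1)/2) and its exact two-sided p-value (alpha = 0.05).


Step 1: Enumerate the 10 unordered pairs (i,j) with i<j and classify each by sign(x_j-x_i) * sign(y_j-y_i).
  (1,2):dx=+1,dy=-3->D; (1,3):dx=-1,dy=+3->D; (1,4):dx=-7,dy=+1->D; (1,5):dx=-5,dy=+5->D
  (2,3):dx=-2,dy=+6->D; (2,4):dx=-8,dy=+4->D; (2,5):dx=-6,dy=+8->D; (3,4):dx=-6,dy=-2->C
  (3,5):dx=-4,dy=+2->D; (4,5):dx=+2,dy=+4->C
Step 2: C = 2, D = 8, total pairs = 10.
Step 3: tau = (C - D)/(n(n-1)/2) = (2 - 8)/10 = -0.600000.
Step 4: Exact two-sided p-value (enumerate n! = 120 permutations of y under H0): p = 0.233333.
Step 5: alpha = 0.05. fail to reject H0.

tau_b = -0.6000 (C=2, D=8), p = 0.233333, fail to reject H0.
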